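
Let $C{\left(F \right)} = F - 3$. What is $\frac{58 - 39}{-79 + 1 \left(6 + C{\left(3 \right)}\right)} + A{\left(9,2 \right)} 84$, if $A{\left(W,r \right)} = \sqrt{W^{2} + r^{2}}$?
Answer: $- \frac{19}{73} + 84 \sqrt{85} \approx 774.18$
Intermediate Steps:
$C{\left(F \right)} = -3 + F$
$\frac{58 - 39}{-79 + 1 \left(6 + C{\left(3 \right)}\right)} + A{\left(9,2 \right)} 84 = \frac{58 - 39}{-79 + 1 \left(6 + \left(-3 + 3\right)\right)} + \sqrt{9^{2} + 2^{2}} \cdot 84 = \frac{19}{-79 + 1 \left(6 + 0\right)} + \sqrt{81 + 4} \cdot 84 = \frac{19}{-79 + 1 \cdot 6} + \sqrt{85} \cdot 84 = \frac{19}{-79 + 6} + 84 \sqrt{85} = \frac{19}{-73} + 84 \sqrt{85} = 19 \left(- \frac{1}{73}\right) + 84 \sqrt{85} = - \frac{19}{73} + 84 \sqrt{85}$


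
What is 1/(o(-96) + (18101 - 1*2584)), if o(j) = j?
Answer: 1/15421 ≈ 6.4847e-5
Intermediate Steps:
1/(o(-96) + (18101 - 1*2584)) = 1/(-96 + (18101 - 1*2584)) = 1/(-96 + (18101 - 2584)) = 1/(-96 + 15517) = 1/15421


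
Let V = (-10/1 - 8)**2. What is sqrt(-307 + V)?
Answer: sqrt(17) ≈ 4.1231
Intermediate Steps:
V = 324 (V = (-10*1 - 8)**2 = (-10 - 8)**2 = (-18)**2 = 324)
sqrt(-307 + V) = sqrt(-307 + 324) = sqrt(17)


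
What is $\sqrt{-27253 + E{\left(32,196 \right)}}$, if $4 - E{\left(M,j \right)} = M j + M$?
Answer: $i \sqrt{33553} \approx 183.17 i$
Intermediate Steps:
$E{\left(M,j \right)} = 4 - M - M j$ ($E{\left(M,j \right)} = 4 - \left(M j + M\right) = 4 - \left(M + M j\right) = 4 - M - M j$)
$\sqrt{-27253 + E{\left(32,196 \right)}} = \sqrt{-27253 - \left(28 + 6272\right)} = \sqrt{-27253 - 6300} = \sqrt{-33553} = i \sqrt{33553}$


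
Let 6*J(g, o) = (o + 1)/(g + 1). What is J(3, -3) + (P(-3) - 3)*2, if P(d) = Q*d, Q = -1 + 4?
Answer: -289/12 ≈ -24.083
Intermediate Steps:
Q = 3
P(d) = 3*d
J(g, o) = (1 + o)/(6*(1 + g)) (J(g, o) = ((o + 1)/(g + 1))/6 = ((1 + o)/(1 + g))/6 = (1 + o)/(6*(1 + g)))
J(3, -3) + (P(-3) - 3)*2 = (1 - 3)/(6*(1 + 3)) + (3*(-3) - 3)*2 = (⅙)*(-2)/4 + (-9 - 3)*2 = (⅙)*(¼)*(-2) - 12*2 = -1/12 - 24 = -289/12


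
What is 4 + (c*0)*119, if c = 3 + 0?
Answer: 4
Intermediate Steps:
c = 3
4 + (c*0)*119 = 4 + (3*0)*119 = 4 + 0*119 = 4 + 0 = 4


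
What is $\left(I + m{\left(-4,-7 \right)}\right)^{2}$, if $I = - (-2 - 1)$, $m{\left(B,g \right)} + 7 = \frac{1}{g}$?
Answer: $\frac{841}{49} \approx 17.163$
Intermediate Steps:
$m{\left(B,g \right)} = -7 + \frac{1}{g}$
$I = 3$ ($I = \left(-1\right) \left(-3\right) = 3$)
$\left(I + m{\left(-4,-7 \right)}\right)^{2} = \left(3 - \left(7 - \frac{1}{-7}\right)\right)^{2} = \left(3 - \frac{50}{7}\right)^{2} = \left(- \frac{29}{7}\right)^{2} = \frac{841}{49}$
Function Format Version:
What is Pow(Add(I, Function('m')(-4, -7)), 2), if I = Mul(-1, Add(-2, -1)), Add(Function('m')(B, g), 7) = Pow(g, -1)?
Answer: Rational(841, 49) ≈ 17.163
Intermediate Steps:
Function('m')(B, g) = Add(-7, Pow(g, -1))
I = 3 (I = Mul(-1, -3) = 3)
Pow(Add(I, Function('m')(-4, -7)), 2) = Pow(Add(3, Add(-7, Pow(-7, -1))), 2) = Pow(Add(3, Add(-7, Rational(-1, 7))), 2) = Pow(Add(3, Rational(-50, 7)), 2) = Pow(Rational(-29, 7), 2) = Rational(841, 49)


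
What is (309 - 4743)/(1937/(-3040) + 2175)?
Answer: -13479360/6610063 ≈ -2.0392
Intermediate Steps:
(309 - 4743)/(1937/(-3040) + 2175) = -4434/(1937*(-1/3040) + 2175) = -4434/(-1937/3040 + 2175) = -4434/6610063/3040 = -4434*3040/6610063 = -13479360/6610063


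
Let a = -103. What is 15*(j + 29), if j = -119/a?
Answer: 46590/103 ≈ 452.33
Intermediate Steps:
j = 119/103 (j = -119/(-103) = -119*(-1/103) = 119/103 ≈ 1.1553)
15*(j + 29) = 15*(119/103 + 29) = 15*(3106/103) = 46590/103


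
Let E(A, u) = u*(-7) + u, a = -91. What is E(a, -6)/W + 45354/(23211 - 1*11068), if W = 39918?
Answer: 301813020/80787379 ≈ 3.7359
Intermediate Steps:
E(A, u) = -6*u (E(A, u) = -7*u + u = -6*u)
E(a, -6)/W + 45354/(23211 - 1*11068) = -6*(-6)/39918 + 45354/(23211 - 1*11068) = 36*(1/39918) + 45354/(23211 - 11068) = 6/6653 + 45354/12143 = 301813020/80787379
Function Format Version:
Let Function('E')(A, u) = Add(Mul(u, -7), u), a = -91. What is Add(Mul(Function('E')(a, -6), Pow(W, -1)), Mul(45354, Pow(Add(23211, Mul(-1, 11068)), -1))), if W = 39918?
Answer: Rational(301813020, 80787379) ≈ 3.7359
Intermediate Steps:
Function('E')(A, u) = Mul(-6, u) (Function('E')(A, u) = Add(Mul(-7, u), u) = Mul(-6, u))
Add(Mul(Function('E')(a, -6), Pow(W, -1)), Mul(45354, Pow(Add(23211, Mul(-1, 11068)), -1))) = Add(Mul(Mul(-6, -6), Pow(39918, -1)), Mul(45354, Pow(Add(23211, Mul(-1, 11068)), -1))) = Add(Mul(36, Rational(1, 39918)), Mul(45354, Pow(Add(23211, -11068), -1))) = Add(Rational(6, 6653), Mul(45354, Pow(12143, -1))) = Add(Rational(6, 6653), Mul(45354, Rational(1, 12143))) = Add(Rational(6, 6653), Rational(45354, 12143)) = Rational(301813020, 80787379)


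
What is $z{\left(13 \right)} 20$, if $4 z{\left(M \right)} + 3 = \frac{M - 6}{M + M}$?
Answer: $- \frac{355}{26} \approx -13.654$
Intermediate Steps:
$z{\left(M \right)} = - \frac{3}{4} + \frac{-6 + M}{8 M}$ ($z{\left(M \right)} = - \frac{3}{4} + \frac{\left(M - 6\right) \frac{1}{M + M}}{4} = - \frac{3}{4} + \frac{\left(-6 + M\right) \frac{1}{2 M}}{4} = - \frac{3}{4} + \frac{\frac{1}{2} \frac{1}{M} \left(-6 + M\right)}{4} = - \frac{3}{4} + \frac{-6 + M}{8 M}$)
$z{\left(13 \right)} 20 = \frac{-6 - 65}{8 \cdot 13} \cdot 20 = \frac{1}{8} \cdot \frac{1}{13} \left(-6 - 65\right) 20 = \frac{1}{8} \cdot \frac{1}{13} \left(-71\right) 20 = \left(- \frac{71}{104}\right) 20 = - \frac{355}{26}$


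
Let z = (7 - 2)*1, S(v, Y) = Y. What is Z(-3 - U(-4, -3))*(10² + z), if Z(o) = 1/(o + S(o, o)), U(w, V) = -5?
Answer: 105/4 ≈ 26.250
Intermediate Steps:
z = 5 (z = 5*1 = 5)
Z(o) = 1/(2*o) (Z(o) = 1/(o + o) = 1/(2*o))
Z(-3 - U(-4, -3))*(10² + z) = (1/(2*(-3 - 1*(-5))))*(10² + 5) = (1/(2*(-3 + 5)))*(100 + 5) = ((½)/2)*105 = ((½)*(½))*105 = (¼)*105 = 105/4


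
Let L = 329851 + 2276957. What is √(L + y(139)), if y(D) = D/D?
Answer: √2606809 ≈ 1614.6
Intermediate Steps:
y(D) = 1
L = 2606808
√(L + y(139)) = √(2606808 + 1) = √2606809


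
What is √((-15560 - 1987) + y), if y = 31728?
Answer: √14181 ≈ 119.08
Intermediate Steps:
√((-15560 - 1987) + y) = √((-15560 - 1987) + 31728) = √(-17547 + 31728) = √14181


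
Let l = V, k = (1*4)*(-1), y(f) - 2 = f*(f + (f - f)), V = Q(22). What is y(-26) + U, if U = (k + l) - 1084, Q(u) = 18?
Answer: -392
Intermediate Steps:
V = 18
y(f) = 2 + f² (y(f) = 2 + f*(f + (f - f)) = 2 + f*(f + 0) = 2 + f*f = 2 + f²)
k = -4 (k = 4*(-1) = -4)
l = 18
U = -1070 (U = (-4 + 18) - 1084 = 14 - 1084 = -1070)
y(-26) + U = (2 + (-26)²) - 1070 = (2 + 676) - 1070 = 678 - 1070 = -392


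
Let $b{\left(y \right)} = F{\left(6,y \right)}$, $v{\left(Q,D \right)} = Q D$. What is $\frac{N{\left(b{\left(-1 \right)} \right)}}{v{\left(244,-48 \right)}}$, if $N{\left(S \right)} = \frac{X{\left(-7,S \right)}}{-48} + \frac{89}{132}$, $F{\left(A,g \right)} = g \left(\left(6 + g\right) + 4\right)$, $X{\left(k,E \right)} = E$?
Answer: $- \frac{455}{6183936} \approx -7.3578 \cdot 10^{-5}$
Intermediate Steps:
$v{\left(Q,D \right)} = D Q$
$F{\left(A,g \right)} = g \left(10 + g\right)$
$b{\left(y \right)} = y \left(10 + y\right)$
$N{\left(S \right)} = \frac{89}{132} - \frac{S}{48}$ ($N{\left(S \right)} = \frac{S}{-48} + \frac{89}{132} = S \left(- \frac{1}{48}\right) + 89 \cdot \frac{1}{132} = - \frac{S}{48} + \frac{89}{132} = \frac{89}{132} - \frac{S}{48}$)
$\frac{N{\left(b{\left(-1 \right)} \right)}}{v{\left(244,-48 \right)}} = \frac{\frac{89}{132} - \frac{\left(-1\right) \left(10 - 1\right)}{48}}{\left(-48\right) 244} = \frac{\frac{89}{132} - \frac{\left(-1\right) 9}{48}}{-11712} = \left(\frac{89}{132} - - \frac{3}{16}\right) \left(- \frac{1}{11712}\right) = \left(\frac{89}{132} + \frac{3}{16}\right) \left(- \frac{1}{11712}\right) = \frac{455}{528} \left(- \frac{1}{11712}\right) = - \frac{455}{6183936}$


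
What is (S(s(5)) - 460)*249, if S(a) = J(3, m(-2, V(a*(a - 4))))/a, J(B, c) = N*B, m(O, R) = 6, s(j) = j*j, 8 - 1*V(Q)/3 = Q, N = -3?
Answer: -2865741/25 ≈ -1.1463e+5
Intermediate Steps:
V(Q) = 24 - 3*Q
s(j) = j**2
J(B, c) = -3*B
S(a) = -9/a (S(a) = (-3*3)/a = -9/a)
(S(s(5)) - 460)*249 = (-9/(5**2) - 460)*249 = (-9/25 - 460)*249 = -11509/25*249 = -2865741/25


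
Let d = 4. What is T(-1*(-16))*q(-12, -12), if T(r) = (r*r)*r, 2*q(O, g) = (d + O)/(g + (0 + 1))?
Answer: 16384/11 ≈ 1489.5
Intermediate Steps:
q(O, g) = (4 + O)/(2*(1 + g)) (q(O, g) = ((4 + O)/(g + (0 + 1)))/2 = ((4 + O)/(g + 1))/2 = ((4 + O)/(1 + g))/2 = (4 + O)/(2*(1 + g)))
T(r) = r³ (T(r) = r²*r = r³)
T(-1*(-16))*q(-12, -12) = (-1*(-16))³*((4 - 12)/(2*(1 - 12))) = 16³*((½)*(-8)/(-11)) = 4096*((½)*(-1/11)*(-8)) = 4096*(4/11) = 16384/11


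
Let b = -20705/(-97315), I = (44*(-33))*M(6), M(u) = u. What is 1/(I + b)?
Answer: -19463/169557515 ≈ -0.00011479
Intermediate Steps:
I = -8712 (I = (44*(-33))*6 = -1452*6 = -8712)
b = 4141/19463 (b = -20705*(-1/97315) = 4141/19463 ≈ 0.21276)
1/(I + b) = 1/(-8712 + 4141/19463) = 1/(-169557515/19463) = -19463/169557515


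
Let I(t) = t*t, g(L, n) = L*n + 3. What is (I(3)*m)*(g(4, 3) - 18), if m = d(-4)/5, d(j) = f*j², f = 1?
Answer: -432/5 ≈ -86.400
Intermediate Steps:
g(L, n) = 3 + L*n
I(t) = t²
d(j) = j² (d(j) = 1*j² = j²)
m = 16/5 (m = (-4)²/5 = 16*(⅕) = 16/5 ≈ 3.2000)
(I(3)*m)*(g(4, 3) - 18) = (3²*(16/5))*((3 + 4*3) - 18) = (9*(16/5))*((3 + 12) - 18) = 144*(15 - 18)/5 = (144/5)*(-3) = -432/5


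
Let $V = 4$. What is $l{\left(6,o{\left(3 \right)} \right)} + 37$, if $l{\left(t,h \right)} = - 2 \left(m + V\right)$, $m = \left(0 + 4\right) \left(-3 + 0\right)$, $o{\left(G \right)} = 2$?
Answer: $53$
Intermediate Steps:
$m = -12$ ($m = 4 \left(-3\right) = -12$)
$l{\left(t,h \right)} = 16$ ($l{\left(t,h \right)} = - 2 \left(-12 + 4\right) = \left(-2\right) \left(-8\right) = 16$)
$l{\left(6,o{\left(3 \right)} \right)} + 37 = 16 + 37 = 53$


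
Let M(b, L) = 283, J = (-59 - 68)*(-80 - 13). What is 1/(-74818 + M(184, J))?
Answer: -1/74535 ≈ -1.3417e-5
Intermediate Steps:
J = 11811 (J = -127*(-93) = 11811)
1/(-74818 + M(184, J)) = 1/(-74818 + 283) = 1/(-74535) = -1/74535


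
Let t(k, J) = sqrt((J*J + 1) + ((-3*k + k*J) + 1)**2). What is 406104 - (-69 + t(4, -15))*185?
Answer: 418869 - 185*sqrt(5267) ≈ 4.0544e+5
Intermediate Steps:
t(k, J) = sqrt(1 + J**2 + (1 - 3*k + J*k)**2) (t(k, J) = sqrt((J**2 + 1) + ((-3*k + J*k) + 1)**2) = sqrt((1 + J**2) + (1 - 3*k + J*k)**2) = sqrt(1 + J**2 + (1 - 3*k + J*k)**2))
406104 - (-69 + t(4, -15))*185 = 406104 - (-69 + sqrt(1 + (-15)**2 + (1 - 3*4 - 15*4)**2))*185 = 406104 - (-69 + sqrt(1 + 225 + (1 - 12 - 60)**2))*185 = 406104 - (-69 + sqrt(1 + 225 + (-71)**2))*185 = 406104 - (-69 + sqrt(1 + 225 + 5041))*185 = 406104 - (-69 + sqrt(5267))*185 = 406104 - (-12765 + 185*sqrt(5267)) = 406104 + (12765 - 185*sqrt(5267)) = 418869 - 185*sqrt(5267)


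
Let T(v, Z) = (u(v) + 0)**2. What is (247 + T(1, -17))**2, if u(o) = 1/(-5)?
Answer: 38142976/625 ≈ 61029.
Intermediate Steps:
u(o) = -1/5
T(v, Z) = 1/25 (T(v, Z) = (-1/5 + 0)**2 = (-1/5)**2 = 1/25)
(247 + T(1, -17))**2 = (247 + 1/25)**2 = (6176/25)**2 = 38142976/625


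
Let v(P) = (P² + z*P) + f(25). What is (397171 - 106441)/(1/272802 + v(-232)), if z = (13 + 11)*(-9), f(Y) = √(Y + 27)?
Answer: 2248800592859907314580/803946401481230038321 - 43272794657877840*√13/803946401481230038321 ≈ 2.7970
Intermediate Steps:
f(Y) = √(27 + Y)
z = -216 (z = 24*(-9) = -216)
v(P) = P² - 216*P + 2*√13 (v(P) = (P² - 216*P) + √(27 + 25) = (P² - 216*P) + √52 = (P² - 216*P) + 2*√13 = P² - 216*P + 2*√13)
(397171 - 106441)/(1/272802 + v(-232)) = (397171 - 106441)/(1/272802 + ((-232)² - 216*(-232) + 2*√13)) = 290730/(1/272802 + (53824 + 50112 + 2*√13)) = 290730/(1/272802 + (103936 + 2*√13)) = 290730/(28353948673/272802 + 2*√13)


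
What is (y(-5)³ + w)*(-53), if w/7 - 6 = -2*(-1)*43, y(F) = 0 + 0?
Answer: -34132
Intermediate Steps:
y(F) = 0
w = 644 (w = 42 + 7*(-2*(-1)*43) = 42 + 7*(2*43) = 42 + 7*86 = 42 + 602 = 644)
(y(-5)³ + w)*(-53) = (0³ + 644)*(-53) = (0 + 644)*(-53) = 644*(-53) = -34132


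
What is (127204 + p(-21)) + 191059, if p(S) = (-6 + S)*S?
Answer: 318830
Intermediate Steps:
p(S) = S*(-6 + S)
(127204 + p(-21)) + 191059 = (127204 - 21*(-6 - 21)) + 191059 = (127204 - 21*(-27)) + 191059 = (127204 + 567) + 191059 = 127771 + 191059 = 318830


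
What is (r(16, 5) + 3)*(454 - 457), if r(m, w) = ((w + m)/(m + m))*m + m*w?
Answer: -561/2 ≈ -280.50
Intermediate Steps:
r(m, w) = m/2 + w/2 + m*w (r(m, w) = ((m + w)/((2*m)))*m + m*w = ((m + w)*(1/(2*m)))*m + m*w = ((m + w)/(2*m))*m + m*w = (m/2 + w/2) + m*w = m/2 + w/2 + m*w)
(r(16, 5) + 3)*(454 - 457) = (((½)*16 + (½)*5 + 16*5) + 3)*(454 - 457) = ((8 + 5/2 + 80) + 3)*(-3) = (181/2 + 3)*(-3) = (187/2)*(-3) = -561/2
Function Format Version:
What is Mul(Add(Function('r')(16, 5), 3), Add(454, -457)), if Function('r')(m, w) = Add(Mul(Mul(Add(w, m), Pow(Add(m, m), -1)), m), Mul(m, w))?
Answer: Rational(-561, 2) ≈ -280.50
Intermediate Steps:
Function('r')(m, w) = Add(Mul(Rational(1, 2), m), Mul(Rational(1, 2), w), Mul(m, w)) (Function('r')(m, w) = Add(Mul(Mul(Add(m, w), Pow(Mul(2, m), -1)), m), Mul(m, w)) = Add(Mul(Mul(Add(m, w), Mul(Rational(1, 2), Pow(m, -1))), m), Mul(m, w)) = Add(Mul(Mul(Rational(1, 2), Pow(m, -1), Add(m, w)), m), Mul(m, w)) = Add(Add(Mul(Rational(1, 2), m), Mul(Rational(1, 2), w)), Mul(m, w)) = Add(Mul(Rational(1, 2), m), Mul(Rational(1, 2), w), Mul(m, w)))
Mul(Add(Function('r')(16, 5), 3), Add(454, -457)) = Mul(Add(Add(Mul(Rational(1, 2), 16), Mul(Rational(1, 2), 5), Mul(16, 5)), 3), Add(454, -457)) = Mul(Add(Add(8, Rational(5, 2), 80), 3), -3) = Mul(Add(Rational(181, 2), 3), -3) = Mul(Rational(187, 2), -3) = Rational(-561, 2)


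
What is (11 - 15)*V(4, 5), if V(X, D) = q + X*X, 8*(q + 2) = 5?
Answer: -117/2 ≈ -58.500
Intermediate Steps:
q = -11/8 (q = -2 + (⅛)*5 = -2 + 5/8 = -11/8 ≈ -1.3750)
V(X, D) = -11/8 + X² (V(X, D) = -11/8 + X*X = -11/8 + X²)
(11 - 15)*V(4, 5) = (11 - 15)*(-11/8 + 4²) = -4*(-11/8 + 16) = -4*117/8 = -117/2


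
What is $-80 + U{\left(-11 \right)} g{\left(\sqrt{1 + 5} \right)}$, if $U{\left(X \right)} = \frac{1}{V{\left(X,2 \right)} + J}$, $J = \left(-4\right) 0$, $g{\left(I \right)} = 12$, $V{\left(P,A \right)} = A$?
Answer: $-74$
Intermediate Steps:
$J = 0$
$U{\left(X \right)} = \frac{1}{2}$ ($U{\left(X \right)} = \frac{1}{2 + 0} = \frac{1}{2}$)
$-80 + U{\left(-11 \right)} g{\left(\sqrt{1 + 5} \right)} = -80 + \frac{1}{2} \cdot 12 = -80 + 6 = -74$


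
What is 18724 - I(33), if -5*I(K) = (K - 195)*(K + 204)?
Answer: 55226/5 ≈ 11045.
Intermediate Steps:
I(K) = -(-195 + K)*(204 + K)/5 (I(K) = -(K - 195)*(K + 204)/5 = -(-195 + K)*(204 + K)/5)
18724 - I(33) = 18724 - (7956 - 9/5*33 - ⅕*33²) = 18724 - (7956 - 297/5 - ⅕*1089) = 18724 - (7956 - 297/5 - 1089/5) = 18724 - 1*38394/5 = 18724 - 38394/5 = 55226/5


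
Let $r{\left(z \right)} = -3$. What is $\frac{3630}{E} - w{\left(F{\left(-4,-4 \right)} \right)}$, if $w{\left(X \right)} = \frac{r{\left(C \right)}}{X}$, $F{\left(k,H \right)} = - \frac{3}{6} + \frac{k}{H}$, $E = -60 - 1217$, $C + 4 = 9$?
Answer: $\frac{4032}{1277} \approx 3.1574$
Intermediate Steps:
$C = 5$ ($C = -4 + 9 = 5$)
$E = -1277$ ($E = -60 - 1217 = -1277$)
$F{\left(k,H \right)} = - \frac{1}{2} + \frac{k}{H}$ ($F{\left(k,H \right)} = \left(-3\right) \frac{1}{6} + \frac{k}{H} = - \frac{1}{2} + \frac{k}{H}$)
$w{\left(X \right)} = - \frac{3}{X}$
$\frac{3630}{E} - w{\left(F{\left(-4,-4 \right)} \right)} = \frac{3630}{-1277} - - \frac{3}{\frac{1}{-4} \left(-4 - -2\right)} = 3630 \left(- \frac{1}{1277}\right) - - \frac{3}{\left(- \frac{1}{4}\right) \left(-4 + 2\right)} = - \frac{3630}{1277} - - \frac{3}{\left(- \frac{1}{4}\right) \left(-2\right)} = - \frac{3630}{1277} - - 3 \frac{1}{\frac{1}{2}} = - \frac{3630}{1277} - \left(-3\right) 2 = - \frac{3630}{1277} - -6 = - \frac{3630}{1277} + 6 = \frac{4032}{1277}$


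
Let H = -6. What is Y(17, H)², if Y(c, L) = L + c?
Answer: 121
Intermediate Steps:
Y(17, H)² = (-6 + 17)² = 11² = 121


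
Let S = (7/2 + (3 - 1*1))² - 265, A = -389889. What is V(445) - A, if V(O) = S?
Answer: 1558617/4 ≈ 3.8965e+5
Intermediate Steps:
S = -939/4 (S = (7*(½) + (3 - 1))² - 265 = (7/2 + 2)² - 265 = (11/2)² - 265 = 121/4 - 265 = -939/4 ≈ -234.75)
V(O) = -939/4
V(445) - A = -939/4 - 1*(-389889) = -939/4 + 389889 = 1558617/4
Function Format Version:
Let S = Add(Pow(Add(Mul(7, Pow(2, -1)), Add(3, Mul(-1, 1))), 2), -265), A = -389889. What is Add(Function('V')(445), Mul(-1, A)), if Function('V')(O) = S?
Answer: Rational(1558617, 4) ≈ 3.8965e+5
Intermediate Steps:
S = Rational(-939, 4) (S = Add(Pow(Add(Mul(7, Rational(1, 2)), Add(3, -1)), 2), -265) = Add(Pow(Add(Rational(7, 2), 2), 2), -265) = Add(Pow(Rational(11, 2), 2), -265) = Add(Rational(121, 4), -265) = Rational(-939, 4) ≈ -234.75)
Function('V')(O) = Rational(-939, 4)
Add(Function('V')(445), Mul(-1, A)) = Add(Rational(-939, 4), Mul(-1, -389889)) = Add(Rational(-939, 4), 389889) = Rational(1558617, 4)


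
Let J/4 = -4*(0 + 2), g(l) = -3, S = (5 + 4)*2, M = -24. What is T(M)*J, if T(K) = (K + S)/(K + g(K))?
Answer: -64/9 ≈ -7.1111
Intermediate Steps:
S = 18 (S = 9*2 = 18)
J = -32 (J = 4*(-4*(0 + 2)) = 4*(-4*2) = 4*(-8) = -32)
T(K) = (18 + K)/(-3 + K) (T(K) = (K + 18)/(K - 3) = (18 + K)/(-3 + K))
T(M)*J = ((18 - 24)/(-3 - 24))*(-32) = (-6/(-27))*(-32) = -1/27*(-6)*(-32) = (2/9)*(-32) = -64/9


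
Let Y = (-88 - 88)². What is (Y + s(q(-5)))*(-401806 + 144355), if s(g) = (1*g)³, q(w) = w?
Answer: -7942620801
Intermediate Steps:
Y = 30976 (Y = (-176)² = 30976)
s(g) = g³
(Y + s(q(-5)))*(-401806 + 144355) = (30976 + (-5)³)*(-401806 + 144355) = (30976 - 125)*(-257451) = 30851*(-257451) = -7942620801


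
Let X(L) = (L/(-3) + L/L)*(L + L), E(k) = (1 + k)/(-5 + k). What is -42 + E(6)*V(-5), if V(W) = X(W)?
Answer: -686/3 ≈ -228.67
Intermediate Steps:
E(k) = (1 + k)/(-5 + k)
X(L) = 2*L*(1 - L/3) (X(L) = (L*(-1/3) + 1)*(2*L) = (-L/3 + 1)*(2*L) = (1 - L/3)*(2*L) = 2*L*(1 - L/3))
V(W) = 2*W*(3 - W)/3
-42 + E(6)*V(-5) = -42 + ((1 + 6)/(-5 + 6))*((2/3)*(-5)*(3 - 1*(-5))) = -42 + (7/1)*((2/3)*(-5)*(3 + 5)) = -42 + (1*7)*((2/3)*(-5)*8) = -42 + 7*(-80/3) = -42 - 560/3 = -686/3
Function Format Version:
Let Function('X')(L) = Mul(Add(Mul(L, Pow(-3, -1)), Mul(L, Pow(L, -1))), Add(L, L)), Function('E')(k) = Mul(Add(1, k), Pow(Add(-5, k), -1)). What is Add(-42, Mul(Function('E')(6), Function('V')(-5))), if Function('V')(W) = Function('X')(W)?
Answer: Rational(-686, 3) ≈ -228.67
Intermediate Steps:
Function('E')(k) = Mul(Pow(Add(-5, k), -1), Add(1, k))
Function('X')(L) = Mul(2, L, Add(1, Mul(Rational(-1, 3), L))) (Function('X')(L) = Mul(Add(Mul(L, Rational(-1, 3)), 1), Mul(2, L)) = Mul(Add(Mul(Rational(-1, 3), L), 1), Mul(2, L)) = Mul(Add(1, Mul(Rational(-1, 3), L)), Mul(2, L)) = Mul(2, L, Add(1, Mul(Rational(-1, 3), L))))
Function('V')(W) = Mul(Rational(2, 3), W, Add(3, Mul(-1, W)))
Add(-42, Mul(Function('E')(6), Function('V')(-5))) = Add(-42, Mul(Mul(Pow(Add(-5, 6), -1), Add(1, 6)), Mul(Rational(2, 3), -5, Add(3, Mul(-1, -5))))) = Add(-42, Mul(Mul(Pow(1, -1), 7), Mul(Rational(2, 3), -5, Add(3, 5)))) = Add(-42, Mul(Mul(1, 7), Mul(Rational(2, 3), -5, 8))) = Add(-42, Mul(7, Rational(-80, 3))) = Add(-42, Rational(-560, 3)) = Rational(-686, 3)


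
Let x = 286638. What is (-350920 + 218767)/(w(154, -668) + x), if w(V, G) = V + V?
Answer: -132153/286946 ≈ -0.46055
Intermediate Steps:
w(V, G) = 2*V
(-350920 + 218767)/(w(154, -668) + x) = (-350920 + 218767)/(2*154 + 286638) = -132153/(308 + 286638) = -132153/286946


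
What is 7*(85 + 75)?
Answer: 1120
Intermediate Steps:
7*(85 + 75) = 7*160 = 1120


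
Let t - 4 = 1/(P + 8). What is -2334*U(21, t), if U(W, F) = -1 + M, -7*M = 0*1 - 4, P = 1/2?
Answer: 7002/7 ≈ 1000.3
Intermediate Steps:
P = 1/2 ≈ 0.50000
M = 4/7 (M = -(0*1 - 4)/7 = -(0 - 4)/7 = -1/7*(-4) = 4/7 ≈ 0.57143)
t = 70/17 (t = 4 + 1/(1/2 + 8) = 4 + 1/(17/2) = 4 + 2/17 = 70/17 ≈ 4.1176)
U(W, F) = -3/7 (U(W, F) = -1 + 4/7 = -3/7)
-2334*U(21, t) = -2334*(-3/7) = 7002/7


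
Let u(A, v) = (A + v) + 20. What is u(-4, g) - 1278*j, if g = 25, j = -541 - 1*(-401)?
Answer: 178961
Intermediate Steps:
j = -140 (j = -541 + 401 = -140)
u(A, v) = 20 + A + v
u(-4, g) - 1278*j = (20 - 4 + 25) - 1278*(-140) = 41 + 178920 = 178961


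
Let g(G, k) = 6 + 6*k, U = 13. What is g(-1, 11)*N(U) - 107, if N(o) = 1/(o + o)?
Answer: -1355/13 ≈ -104.23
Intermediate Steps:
N(o) = 1/(2*o)
g(-1, 11)*N(U) - 107 = (6 + 6*11)*((½)/13) - 107 = (6 + 66)*((½)*(1/13)) - 107 = 72*(1/26) - 107 = 36/13 - 107 = -1355/13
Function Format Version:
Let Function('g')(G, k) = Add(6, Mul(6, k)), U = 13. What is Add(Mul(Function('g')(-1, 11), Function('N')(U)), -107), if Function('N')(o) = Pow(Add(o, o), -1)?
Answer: Rational(-1355, 13) ≈ -104.23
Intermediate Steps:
Function('N')(o) = Mul(Rational(1, 2), Pow(o, -1)) (Function('N')(o) = Pow(Mul(2, o), -1) = Mul(Rational(1, 2), Pow(o, -1)))
Add(Mul(Function('g')(-1, 11), Function('N')(U)), -107) = Add(Mul(Add(6, Mul(6, 11)), Mul(Rational(1, 2), Pow(13, -1))), -107) = Add(Mul(Add(6, 66), Mul(Rational(1, 2), Rational(1, 13))), -107) = Add(Mul(72, Rational(1, 26)), -107) = Add(Rational(36, 13), -107) = Rational(-1355, 13)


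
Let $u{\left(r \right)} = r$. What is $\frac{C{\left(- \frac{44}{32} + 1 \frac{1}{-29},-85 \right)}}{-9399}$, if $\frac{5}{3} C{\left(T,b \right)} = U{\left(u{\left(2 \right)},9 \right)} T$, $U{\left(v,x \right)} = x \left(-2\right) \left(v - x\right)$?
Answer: $\frac{20601}{1817140} \approx 0.011337$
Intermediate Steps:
$U{\left(v,x \right)} = - 2 x \left(v - x\right)$
$C{\left(T,b \right)} = \frac{378 T}{5}$ ($C{\left(T,b \right)} = \frac{3 \cdot 2 \cdot 9 \left(9 - 2\right) T}{5} = \frac{3 \cdot 2 \cdot 9 \cdot 7 T}{5} = \frac{3 \cdot 126 T}{5} = \frac{378 T}{5}$)
$\frac{C{\left(- \frac{44}{32} + 1 \frac{1}{-29},-85 \right)}}{-9399} = \frac{\frac{378}{5} \left(- \frac{44}{32} + 1 \frac{1}{-29}\right)}{-9399} = \frac{378 \left(\left(-44\right) \frac{1}{32} + 1 \left(- \frac{1}{29}\right)\right)}{5} \left(- \frac{1}{9399}\right) = \frac{378 \left(- \frac{11}{8} - \frac{1}{29}\right)}{5} \left(- \frac{1}{9399}\right) = \frac{378}{5} \left(- \frac{327}{232}\right) \left(- \frac{1}{9399}\right) = \left(- \frac{61803}{580}\right) \left(- \frac{1}{9399}\right) = \frac{20601}{1817140}$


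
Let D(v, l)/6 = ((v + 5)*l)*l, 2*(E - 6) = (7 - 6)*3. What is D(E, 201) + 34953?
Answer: 3065028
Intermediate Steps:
E = 15/2 (E = 6 + ((7 - 6)*3)/2 = 6 + (1*3)/2 = 6 + (½)*3 = 6 + 3/2 = 15/2 ≈ 7.5000)
D(v, l) = 6*l²*(5 + v) (D(v, l) = 6*(((v + 5)*l)*l) = 6*(((5 + v)*l)*l) = 6*((l*(5 + v))*l) = 6*(l²*(5 + v)) = 6*l²*(5 + v))
D(E, 201) + 34953 = 6*201²*(5 + 15/2) + 34953 = 6*40401*(25/2) + 34953 = 3030075 + 34953 = 3065028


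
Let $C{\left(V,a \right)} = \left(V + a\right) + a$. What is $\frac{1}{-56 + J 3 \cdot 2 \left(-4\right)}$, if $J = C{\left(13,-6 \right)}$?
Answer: $- \frac{1}{80} \approx -0.0125$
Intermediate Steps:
$C{\left(V,a \right)} = V + 2 a$
$J = 1$ ($J = 13 + 2 \left(-6\right) = 13 - 12 = 1$)
$\frac{1}{-56 + J 3 \cdot 2 \left(-4\right)} = \frac{1}{-56 + 1 \cdot 3 \cdot 2 \left(-4\right)} = \frac{1}{-56 + 1 \cdot 6 \left(-4\right)} = \frac{1}{-56 + 1 \left(-24\right)} = \frac{1}{-56 - 24} = \frac{1}{-80} = - \frac{1}{80}$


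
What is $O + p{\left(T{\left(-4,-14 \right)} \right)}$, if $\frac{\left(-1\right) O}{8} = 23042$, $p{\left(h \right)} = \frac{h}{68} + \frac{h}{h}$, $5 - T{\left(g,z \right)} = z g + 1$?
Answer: $- \frac{3133708}{17} \approx -1.8434 \cdot 10^{5}$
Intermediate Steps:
$T{\left(g,z \right)} = 4 - g z$ ($T{\left(g,z \right)} = 5 - \left(z g + 1\right) = 5 - \left(g z + 1\right) = 5 - \left(1 + g z\right) = 4 - g z$)
$p{\left(h \right)} = 1 + \frac{h}{68}$ ($p{\left(h \right)} = h \frac{1}{68} + 1 = \frac{h}{68} + 1 = 1 + \frac{h}{68}$)
$O = -184336$ ($O = \left(-8\right) 23042 = -184336$)
$O + p{\left(T{\left(-4,-14 \right)} \right)} = -184336 + \left(1 + \frac{4 - \left(-4\right) \left(-14\right)}{68}\right) = -184336 + \left(1 + \frac{4 - 56}{68}\right) = -184336 + \left(1 + \frac{1}{68} \left(-52\right)\right) = -184336 + \left(1 - \frac{13}{17}\right) = -184336 + \frac{4}{17} = - \frac{3133708}{17}$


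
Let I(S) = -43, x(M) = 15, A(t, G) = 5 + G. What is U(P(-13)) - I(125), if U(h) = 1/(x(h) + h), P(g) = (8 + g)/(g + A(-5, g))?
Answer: 13781/320 ≈ 43.066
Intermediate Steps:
P(g) = (8 + g)/(5 + 2*g) (P(g) = (8 + g)/(g + (5 + g)) = (8 + g)/(5 + 2*g))
U(h) = 1/(15 + h)
U(P(-13)) - I(125) = 1/(15 + (8 - 13)/(5 + 2*(-13))) - 1*(-43) = 1/(15 - 5/(5 - 26)) + 43 = 1/(15 - 5/(-21)) + 43 = 1/(15 - 1/21*(-5)) + 43 = 1/(15 + 5/21) + 43 = 1/(320/21) + 43 = 21/320 + 43 = 13781/320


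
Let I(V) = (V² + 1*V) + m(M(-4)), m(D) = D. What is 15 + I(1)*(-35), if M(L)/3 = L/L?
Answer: -160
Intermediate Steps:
M(L) = 3 (M(L) = 3*(L/L) = 3*1 = 3)
I(V) = 3 + V + V² (I(V) = (V² + 1*V) + 3 = (V² + V) + 3 = (V + V²) + 3 = 3 + V + V²)
15 + I(1)*(-35) = 15 + (3 + 1 + 1²)*(-35) = 15 + (3 + 1 + 1)*(-35) = 15 + 5*(-35) = 15 - 175 = -160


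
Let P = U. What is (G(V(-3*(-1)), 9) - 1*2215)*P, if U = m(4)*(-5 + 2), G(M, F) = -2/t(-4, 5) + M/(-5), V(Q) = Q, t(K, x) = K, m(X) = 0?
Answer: 0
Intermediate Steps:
G(M, F) = ½ - M/5 (G(M, F) = -2/(-4) + M/(-5) = -2*(-¼) + M*(-⅕) = ½ - M/5)
U = 0 (U = 0*(-5 + 2) = 0*(-3) = 0)
P = 0
(G(V(-3*(-1)), 9) - 1*2215)*P = ((½ - (-3)*(-1)/5) - 1*2215)*0 = ((½ - ⅕*3) - 2215)*0 = ((½ - ⅗) - 2215)*0 = (-⅒ - 2215)*0 = -22151/10*0 = 0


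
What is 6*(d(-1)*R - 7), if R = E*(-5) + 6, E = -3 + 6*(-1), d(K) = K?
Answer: -348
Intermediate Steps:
E = -9 (E = -3 - 6 = -9)
R = 51 (R = -9*(-5) + 6 = 45 + 6 = 51)
6*(d(-1)*R - 7) = 6*(-1*51 - 7) = 6*(-51 - 7) = 6*(-58) = -348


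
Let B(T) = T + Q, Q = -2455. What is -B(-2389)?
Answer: 4844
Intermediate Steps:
B(T) = -2455 + T (B(T) = T - 2455 = -2455 + T)
-B(-2389) = -(-2455 - 2389) = -1*(-4844) = 4844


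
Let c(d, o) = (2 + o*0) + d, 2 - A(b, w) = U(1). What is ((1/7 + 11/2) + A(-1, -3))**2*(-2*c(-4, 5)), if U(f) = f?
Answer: 8649/49 ≈ 176.51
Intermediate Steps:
A(b, w) = 1 (A(b, w) = 2 - 1*1 = 2 - 1 = 1)
c(d, o) = 2 + d (c(d, o) = (2 + 0) + d = 2 + d)
((1/7 + 11/2) + A(-1, -3))**2*(-2*c(-4, 5)) = ((1/7 + 11/2) + 1)**2*(-2*(2 - 4)) = ((1*(1/7) + 11*(1/2)) + 1)**2*(-2*(-2)) = ((1/7 + 11/2) + 1)**2*4 = (79/14 + 1)**2*4 = (93/14)**2*4 = (8649/196)*4 = 8649/49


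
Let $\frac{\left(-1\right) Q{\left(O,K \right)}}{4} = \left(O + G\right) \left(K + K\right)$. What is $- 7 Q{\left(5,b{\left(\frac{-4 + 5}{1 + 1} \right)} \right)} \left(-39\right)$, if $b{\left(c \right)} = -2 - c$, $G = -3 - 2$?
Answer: $0$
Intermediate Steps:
$G = -5$ ($G = -3 - 2 = -5$)
$Q{\left(O,K \right)} = - 8 K \left(-5 + O\right)$ ($Q{\left(O,K \right)} = - 4 \left(O - 5\right) \left(K + K\right) = - 4 \left(-5 + O\right) 2 K = - 4 \cdot 2 K \left(-5 + O\right) = - 8 K \left(-5 + O\right)$)
$- 7 Q{\left(5,b{\left(\frac{-4 + 5}{1 + 1} \right)} \right)} \left(-39\right) = - 7 \cdot 8 \left(-2 - \frac{-4 + 5}{1 + 1}\right) \left(5 - 5\right) \left(-39\right) = - 7 \cdot 8 \left(-2 - 1 \cdot \frac{1}{2}\right) \left(5 - 5\right) \left(-39\right) = - 7 \cdot 8 \left(-2 - 1 \cdot \frac{1}{2}\right) 0 \left(-39\right) = - 7 \cdot 8 \left(-2 - \frac{1}{2}\right) 0 \left(-39\right) = - 7 \cdot 8 \left(- \frac{5}{2}\right) 0 \left(-39\right) = \left(-7\right) 0 \left(-39\right) = 0 \left(-39\right) = 0$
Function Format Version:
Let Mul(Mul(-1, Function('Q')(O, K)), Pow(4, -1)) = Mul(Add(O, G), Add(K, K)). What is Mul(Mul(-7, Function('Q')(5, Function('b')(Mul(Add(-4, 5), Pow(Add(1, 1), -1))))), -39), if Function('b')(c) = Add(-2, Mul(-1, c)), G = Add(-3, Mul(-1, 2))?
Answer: 0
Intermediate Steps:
G = -5 (G = Add(-3, -2) = -5)
Function('Q')(O, K) = Mul(-8, K, Add(-5, O)) (Function('Q')(O, K) = Mul(-4, Mul(Add(O, -5), Add(K, K))) = Mul(-4, Mul(Add(-5, O), Mul(2, K))) = Mul(-4, Mul(2, K, Add(-5, O))) = Mul(-8, K, Add(-5, O)))
Mul(Mul(-7, Function('Q')(5, Function('b')(Mul(Add(-4, 5), Pow(Add(1, 1), -1))))), -39) = Mul(Mul(-7, Mul(8, Add(-2, Mul(-1, Mul(Add(-4, 5), Pow(Add(1, 1), -1)))), Add(5, Mul(-1, 5)))), -39) = Mul(Mul(-7, Mul(8, Add(-2, Mul(-1, Mul(1, Pow(2, -1)))), Add(5, -5))), -39) = Mul(Mul(-7, Mul(8, Add(-2, Mul(-1, Mul(1, Rational(1, 2)))), 0)), -39) = Mul(Mul(-7, Mul(8, Add(-2, Mul(-1, Rational(1, 2))), 0)), -39) = Mul(Mul(-7, Mul(8, Add(-2, Rational(-1, 2)), 0)), -39) = Mul(Mul(-7, Mul(8, Rational(-5, 2), 0)), -39) = Mul(Mul(-7, 0), -39) = Mul(0, -39) = 0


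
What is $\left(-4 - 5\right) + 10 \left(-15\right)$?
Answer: $-159$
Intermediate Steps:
$\left(-4 - 5\right) + 10 \left(-15\right) = -9 - 150 = -159$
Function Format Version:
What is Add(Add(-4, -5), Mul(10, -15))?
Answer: -159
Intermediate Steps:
Add(Add(-4, -5), Mul(10, -15)) = Add(-9, -150) = -159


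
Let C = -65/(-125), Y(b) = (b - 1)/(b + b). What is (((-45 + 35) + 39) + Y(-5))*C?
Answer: 1924/125 ≈ 15.392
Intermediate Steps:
Y(b) = (-1 + b)/(2*b) (Y(b) = (-1 + b)/((2*b)) = (-1 + b)*(1/(2*b)) = (-1 + b)/(2*b))
C = 13/25 (C = -65*(-1/125) = 13/25 ≈ 0.52000)
(((-45 + 35) + 39) + Y(-5))*C = (((-45 + 35) + 39) + (½)*(-1 - 5)/(-5))*(13/25) = ((-10 + 39) + (½)*(-⅕)*(-6))*(13/25) = (29 + ⅗)*(13/25) = (148/5)*(13/25) = 1924/125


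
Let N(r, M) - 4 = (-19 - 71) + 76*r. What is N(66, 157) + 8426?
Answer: 13356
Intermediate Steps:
N(r, M) = -86 + 76*r (N(r, M) = 4 + ((-19 - 71) + 76*r) = 4 + (-90 + 76*r) = -86 + 76*r)
N(66, 157) + 8426 = (-86 + 76*66) + 8426 = (-86 + 5016) + 8426 = 4930 + 8426 = 13356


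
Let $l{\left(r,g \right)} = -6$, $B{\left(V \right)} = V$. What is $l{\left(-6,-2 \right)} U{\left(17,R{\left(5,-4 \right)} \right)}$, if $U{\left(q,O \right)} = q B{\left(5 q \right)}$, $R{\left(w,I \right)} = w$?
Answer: $-8670$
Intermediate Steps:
$U{\left(q,O \right)} = 5 q^{2}$ ($U{\left(q,O \right)} = q 5 q = 5 q^{2}$)
$l{\left(-6,-2 \right)} U{\left(17,R{\left(5,-4 \right)} \right)} = - 6 \cdot 5 \cdot 17^{2} = - 6 \cdot 5 \cdot 289 = \left(-6\right) 1445 = -8670$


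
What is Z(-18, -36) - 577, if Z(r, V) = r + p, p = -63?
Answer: -658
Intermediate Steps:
Z(r, V) = -63 + r (Z(r, V) = r - 63 = -63 + r)
Z(-18, -36) - 577 = (-63 - 18) - 577 = -81 - 577 = -658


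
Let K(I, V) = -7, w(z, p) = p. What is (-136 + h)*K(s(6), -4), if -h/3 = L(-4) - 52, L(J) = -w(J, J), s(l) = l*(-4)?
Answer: -56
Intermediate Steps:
s(l) = -4*l
L(J) = -J
h = 144 (h = -3*(-1*(-4) - 52) = -3*(4 - 52) = -3*(-48) = 144)
(-136 + h)*K(s(6), -4) = (-136 + 144)*(-7) = 8*(-7) = -56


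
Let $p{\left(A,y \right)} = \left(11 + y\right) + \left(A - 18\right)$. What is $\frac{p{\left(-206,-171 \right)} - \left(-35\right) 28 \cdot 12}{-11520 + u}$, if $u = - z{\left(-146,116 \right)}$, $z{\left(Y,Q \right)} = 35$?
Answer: $- \frac{11376}{11555} \approx -0.98451$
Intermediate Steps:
$p{\left(A,y \right)} = -7 + A + y$ ($p{\left(A,y \right)} = \left(11 + y\right) + \left(-18 + A\right) = -7 + A + y$)
$u = -35$ ($u = \left(-1\right) 35 = -35$)
$\frac{p{\left(-206,-171 \right)} - \left(-35\right) 28 \cdot 12}{-11520 + u} = \frac{\left(-7 - 206 - 171\right) - \left(-35\right) 28 \cdot 12}{-11520 - 35} = \frac{-384 - \left(-980\right) 12}{-11555} = \left(-384 - -11760\right) \left(- \frac{1}{11555}\right) = \left(-384 + 11760\right) \left(- \frac{1}{11555}\right) = 11376 \left(- \frac{1}{11555}\right) = - \frac{11376}{11555}$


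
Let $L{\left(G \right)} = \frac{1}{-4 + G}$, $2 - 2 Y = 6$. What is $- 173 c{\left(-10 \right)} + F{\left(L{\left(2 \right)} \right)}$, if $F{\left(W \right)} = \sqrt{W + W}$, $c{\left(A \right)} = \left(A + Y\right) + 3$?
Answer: $1557 + i \approx 1557.0 + 1.0 i$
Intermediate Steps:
$Y = -2$ ($Y = 1 - 3 = -2$)
$c{\left(A \right)} = 1 + A$ ($c{\left(A \right)} = \left(A - 2\right) + 3 = \left(-2 + A\right) + 3 = 1 + A$)
$F{\left(W \right)} = \sqrt{2} \sqrt{W}$ ($F{\left(W \right)} = \sqrt{2 W} = \sqrt{2} \sqrt{W}$)
$- 173 c{\left(-10 \right)} + F{\left(L{\left(2 \right)} \right)} = - 173 \left(1 - 10\right) + \sqrt{2} \sqrt{\frac{1}{-4 + 2}} = \left(-173\right) \left(-9\right) + \sqrt{2} \sqrt{\frac{1}{-2}} = 1557 + \sqrt{2} \sqrt{- \frac{1}{2}} = 1557 + \sqrt{2} \frac{i \sqrt{2}}{2} = 1557 + i$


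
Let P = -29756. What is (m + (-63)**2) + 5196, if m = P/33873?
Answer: 310416289/33873 ≈ 9164.1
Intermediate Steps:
m = -29756/33873 ≈ -0.87846
(m + (-63)**2) + 5196 = (-29756/33873 + (-63)**2) + 5196 = (-29756/33873 + 3969) + 5196 = 134412181/33873 + 5196 = 310416289/33873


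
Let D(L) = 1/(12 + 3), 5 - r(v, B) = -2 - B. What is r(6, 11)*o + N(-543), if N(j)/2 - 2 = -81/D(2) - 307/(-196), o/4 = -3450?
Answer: -24580641/98 ≈ -2.5082e+5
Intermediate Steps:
r(v, B) = 7 + B (r(v, B) = 5 - (-2 - B) = 5 + (2 + B) = 7 + B)
o = -13800 (o = 4*(-3450) = -13800)
D(L) = 1/15
N(j) = -237441/98 (N(j) = 4 + 2*(-81/1/15 - 307/(-196)) = 4 + 2*(-81*15 - 307*(-1/196)) = 4 + 2*(-1215 + 307/196) = 4 + 2*(-237833/196) = 4 - 237833/98 = -237441/98)
r(6, 11)*o + N(-543) = (7 + 11)*(-13800) - 237441/98 = 18*(-13800) - 237441/98 = -248400 - 237441/98 = -24580641/98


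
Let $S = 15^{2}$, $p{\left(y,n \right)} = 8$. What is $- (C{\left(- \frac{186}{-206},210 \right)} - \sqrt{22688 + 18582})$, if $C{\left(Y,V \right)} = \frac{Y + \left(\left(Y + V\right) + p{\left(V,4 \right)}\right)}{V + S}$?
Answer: $- \frac{4528}{8961} + \sqrt{41270} \approx 202.65$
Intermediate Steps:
$S = 225$
$C{\left(Y,V \right)} = \frac{8 + V + 2 Y}{225 + V}$ ($C{\left(Y,V \right)} = \frac{Y + \left(\left(Y + V\right) + 8\right)}{V + 225} = \frac{Y + \left(\left(V + Y\right) + 8\right)}{225 + V} = \frac{Y + \left(8 + V + Y\right)}{225 + V} = \frac{8 + V + 2 Y}{225 + V}$)
$- (C{\left(- \frac{186}{-206},210 \right)} - \sqrt{22688 + 18582}) = - (\frac{8 + 210 + 2 \left(- \frac{186}{-206}\right)}{225 + 210} - \sqrt{22688 + 18582}) = - (\frac{8 + 210 + 2 \left(\left(-186\right) \left(- \frac{1}{206}\right)\right)}{435} - \sqrt{41270}) = - (\frac{8 + 210 + 2 \cdot \frac{93}{103}}{435} - \sqrt{41270}) = - (\frac{8 + 210 + \frac{186}{103}}{435} - \sqrt{41270}) = - (\frac{1}{435} \cdot \frac{22640}{103} - \sqrt{41270}) = - (\frac{4528}{8961} - \sqrt{41270}) = - \frac{4528}{8961} + \sqrt{41270}$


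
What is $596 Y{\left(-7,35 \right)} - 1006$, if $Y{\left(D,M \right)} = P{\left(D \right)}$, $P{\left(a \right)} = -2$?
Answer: $-2198$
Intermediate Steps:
$Y{\left(D,M \right)} = -2$
$596 Y{\left(-7,35 \right)} - 1006 = 596 \left(-2\right) - 1006 = -1192 - 1006 = -2198$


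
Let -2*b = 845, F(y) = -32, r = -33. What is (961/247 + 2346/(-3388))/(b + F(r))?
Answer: -1338203/190170981 ≈ -0.0070368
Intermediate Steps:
b = -845/2 (b = -1/2*845 = -845/2 ≈ -422.50)
(961/247 + 2346/(-3388))/(b + F(r)) = (961/247 + 2346/(-3388))/(-845/2 - 32) = (961*(1/247) + 2346*(-1/3388))/(-909/2) = -2*(961/247 - 1173/1694)/909 = -2/909*1338203/418418 = -1338203/190170981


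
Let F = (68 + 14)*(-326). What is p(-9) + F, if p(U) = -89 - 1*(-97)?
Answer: -26724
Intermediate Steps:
p(U) = 8 (p(U) = -89 + 97 = 8)
F = -26732 (F = 82*(-326) = -26732)
p(-9) + F = 8 - 26732 = -26724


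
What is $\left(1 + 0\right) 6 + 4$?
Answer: $10$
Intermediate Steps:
$\left(1 + 0\right) 6 + 4 = 1 \cdot 6 + 4 = 6 + 4 = 10$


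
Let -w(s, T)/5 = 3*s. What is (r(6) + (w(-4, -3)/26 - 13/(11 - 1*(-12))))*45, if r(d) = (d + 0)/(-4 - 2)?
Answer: 9990/299 ≈ 33.411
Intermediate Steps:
w(s, T) = -15*s
r(d) = -d/6 (r(d) = d/(-6) = d*(-⅙) = -d/6)
(r(6) + (w(-4, -3)/26 - 13/(11 - 1*(-12))))*45 = (-⅙*6 + (-15*(-4)/26 - 13/(11 - 1*(-12))))*45 = (-1 + (60*(1/26) - 13/(11 + 12)))*45 = (-1 + (30/13 - 13/23))*45 = (-1 + 521/299)*45 = (222/299)*45 = 9990/299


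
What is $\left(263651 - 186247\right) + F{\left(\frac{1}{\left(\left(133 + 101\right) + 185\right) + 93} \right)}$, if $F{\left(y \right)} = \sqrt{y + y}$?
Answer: $\frac{1238465}{16} \approx 77404.0$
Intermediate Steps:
$F{\left(y \right)} = \sqrt{2} \sqrt{y}$ ($F{\left(y \right)} = \sqrt{2 y} = \sqrt{2} \sqrt{y}$)
$\left(263651 - 186247\right) + F{\left(\frac{1}{\left(\left(133 + 101\right) + 185\right) + 93} \right)} = \left(263651 - 186247\right) + \sqrt{2} \sqrt{\frac{1}{\left(\left(133 + 101\right) + 185\right) + 93}} = 77404 + \sqrt{2} \sqrt{\frac{1}{\left(234 + 185\right) + 93}} = 77404 + \sqrt{2} \sqrt{\frac{1}{419 + 93}} = 77404 + \sqrt{2} \sqrt{\frac{1}{512}} = 77404 + \frac{\sqrt{2}}{16 \sqrt{2}} = 77404 + \sqrt{2} \frac{\sqrt{2}}{32} = 77404 + \frac{1}{16} = \frac{1238465}{16}$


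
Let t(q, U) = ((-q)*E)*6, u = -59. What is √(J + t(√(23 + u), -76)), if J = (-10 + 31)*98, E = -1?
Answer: √(2058 + 36*I) ≈ 45.367 + 0.3968*I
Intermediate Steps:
J = 2058 (J = 21*98 = 2058)
t(q, U) = 6*q (t(q, U) = (-q*(-1))*6 = q*6 = 6*q)
√(J + t(√(23 + u), -76)) = √(2058 + 6*√(23 - 59)) = √(2058 + 6*√(-36)) = √(2058 + 6*(6*I)) = √(2058 + 36*I)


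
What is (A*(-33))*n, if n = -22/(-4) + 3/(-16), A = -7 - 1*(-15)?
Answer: -2805/2 ≈ -1402.5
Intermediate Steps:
A = 8 (A = -7 + 15 = 8)
n = 85/16 (n = -22*(-1/4) + 3*(-1/16) = 11/2 - 3/16 = 85/16 ≈ 5.3125)
(A*(-33))*n = (8*(-33))*(85/16) = -264*85/16 = -2805/2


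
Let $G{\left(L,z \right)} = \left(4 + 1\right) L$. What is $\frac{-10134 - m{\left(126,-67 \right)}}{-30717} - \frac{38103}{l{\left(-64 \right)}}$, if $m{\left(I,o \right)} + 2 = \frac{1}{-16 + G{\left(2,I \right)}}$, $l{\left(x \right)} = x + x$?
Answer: $\frac{3515120177}{11795328} \approx 298.01$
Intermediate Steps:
$G{\left(L,z \right)} = 5 L$
$l{\left(x \right)} = 2 x$
$m{\left(I,o \right)} = - \frac{13}{6}$ ($m{\left(I,o \right)} = -2 + \frac{1}{-16 + 5 \cdot 2} = -2 + \frac{1}{-16 + 10} = -2 + \frac{1}{-6} = -2 - \frac{1}{6} = - \frac{13}{6}$)
$\frac{-10134 - m{\left(126,-67 \right)}}{-30717} - \frac{38103}{l{\left(-64 \right)}} = \frac{-10134 - - \frac{13}{6}}{-30717} - \frac{38103}{2 \left(-64\right)} = \left(-10134 + \frac{13}{6}\right) \left(- \frac{1}{30717}\right) - \frac{38103}{-128} = \left(- \frac{60791}{6}\right) \left(- \frac{1}{30717}\right) - - \frac{38103}{128} = \frac{60791}{184302} + \frac{38103}{128} = \frac{3515120177}{11795328}$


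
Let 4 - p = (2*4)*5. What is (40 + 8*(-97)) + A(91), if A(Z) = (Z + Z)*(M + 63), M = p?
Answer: 4178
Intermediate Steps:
p = -36 (p = 4 - 2*4*5 = 4 - 8*5 = 4 - 1*40 = 4 - 40 = -36)
M = -36
A(Z) = 54*Z (A(Z) = (Z + Z)*(-36 + 63) = (2*Z)*27 = 54*Z)
(40 + 8*(-97)) + A(91) = (40 + 8*(-97)) + 54*91 = (40 - 776) + 4914 = -736 + 4914 = 4178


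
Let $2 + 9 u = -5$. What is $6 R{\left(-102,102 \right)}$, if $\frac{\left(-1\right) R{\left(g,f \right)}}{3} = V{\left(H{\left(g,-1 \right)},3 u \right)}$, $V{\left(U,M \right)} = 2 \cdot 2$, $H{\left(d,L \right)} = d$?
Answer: $-72$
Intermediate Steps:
$u = - \frac{7}{9}$ ($u = - \frac{2}{9} + \frac{1}{9} \left(-5\right) = - \frac{2}{9} - \frac{5}{9} = - \frac{7}{9} \approx -0.77778$)
$V{\left(U,M \right)} = 4$
$R{\left(g,f \right)} = -12$ ($R{\left(g,f \right)} = \left(-3\right) 4 = -12$)
$6 R{\left(-102,102 \right)} = 6 \left(-12\right) = -72$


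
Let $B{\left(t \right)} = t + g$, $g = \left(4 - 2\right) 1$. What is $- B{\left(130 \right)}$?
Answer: $-132$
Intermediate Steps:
$g = 2$ ($g = 2 \cdot 1 = 2$)
$B{\left(t \right)} = 2 + t$ ($B{\left(t \right)} = t + 2 = 2 + t$)
$- B{\left(130 \right)} = - (2 + 130) = \left(-1\right) 132 = -132$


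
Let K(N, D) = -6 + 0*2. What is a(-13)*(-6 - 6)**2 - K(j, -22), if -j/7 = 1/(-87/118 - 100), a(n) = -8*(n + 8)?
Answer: 5766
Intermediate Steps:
a(n) = -64 - 8*n (a(n) = -8*(8 + n) = -64 - 8*n)
j = 826/11887 (j = -7/(-87/118 - 100) = -7/(-11887/118) = -7*(-118/11887) = 826/11887 ≈ 0.069488)
K(N, D) = -6 (K(N, D) = -6 + 0 = -6)
a(-13)*(-6 - 6)**2 - K(j, -22) = (-64 - 8*(-13))*(-6 - 6)**2 - 1*(-6) = (-64 + 104)*(-12)**2 + 6 = 40*144 + 6 = 5760 + 6 = 5766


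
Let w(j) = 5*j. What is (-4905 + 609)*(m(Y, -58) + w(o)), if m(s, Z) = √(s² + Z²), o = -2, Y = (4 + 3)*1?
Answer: 42960 - 4296*√3413 ≈ -2.0802e+5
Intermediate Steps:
Y = 7 (Y = 7*1 = 7)
m(s, Z) = √(Z² + s²)
(-4905 + 609)*(m(Y, -58) + w(o)) = (-4905 + 609)*(√((-58)² + 7²) + 5*(-2)) = -4296*(√(3364 + 49) - 10) = -4296*(√3413 - 10) = -4296*(-10 + √3413) = 42960 - 4296*√3413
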